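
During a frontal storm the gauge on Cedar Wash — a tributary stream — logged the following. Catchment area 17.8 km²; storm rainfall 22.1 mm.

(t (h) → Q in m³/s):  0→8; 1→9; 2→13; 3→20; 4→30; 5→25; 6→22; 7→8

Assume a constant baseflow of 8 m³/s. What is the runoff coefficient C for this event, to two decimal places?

C ≈ 0.65

ΣQ_DR = 71.00 m³/s; V = ΣQ_DR·Δt = 2.556 × 10^5 m³.
Runoff depth d = V / A = 14.36 mm.
C = d / P = 14.36 / 22.1 = 0.65.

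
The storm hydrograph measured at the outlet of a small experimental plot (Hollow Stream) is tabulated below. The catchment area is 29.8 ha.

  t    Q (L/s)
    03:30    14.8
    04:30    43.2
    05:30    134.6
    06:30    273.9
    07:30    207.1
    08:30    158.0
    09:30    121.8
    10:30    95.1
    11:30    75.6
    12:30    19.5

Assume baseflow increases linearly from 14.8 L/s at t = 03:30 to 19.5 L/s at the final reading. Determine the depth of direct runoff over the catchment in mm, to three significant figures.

Direct runoff: 0.00, 27.88, 118.76, 257.53, 190.21, 140.59, 103.87, 76.64, 56.62, 0.00 L/s; ΣQ_DR = 972.1 L/s.
V = ΣQ_DR · Δt = 972.1 × 3600 s = 3.500 × 10^6 L.
Over A = 29.8 ha, depth = V / A = 11.7 mm.

d ≈ 11.7 mm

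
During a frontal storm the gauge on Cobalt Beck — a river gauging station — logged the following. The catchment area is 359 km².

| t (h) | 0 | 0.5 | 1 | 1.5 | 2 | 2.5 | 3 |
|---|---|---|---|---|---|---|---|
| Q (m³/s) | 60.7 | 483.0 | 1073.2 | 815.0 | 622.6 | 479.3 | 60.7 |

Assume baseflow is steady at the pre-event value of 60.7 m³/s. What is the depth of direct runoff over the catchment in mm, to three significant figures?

d ≈ 15.9 mm

Direct runoff: 0.0, 422.3, 1012.5, 754.3, 561.9, 418.6, 0.0 m³/s; ΣQ_DR = 3170 m³/s.
V = ΣQ_DR · Δt = 3170 × 1800 s = 5.705 × 10^6 m³.
Over A = 359 km², depth = V / A = 15.9 mm.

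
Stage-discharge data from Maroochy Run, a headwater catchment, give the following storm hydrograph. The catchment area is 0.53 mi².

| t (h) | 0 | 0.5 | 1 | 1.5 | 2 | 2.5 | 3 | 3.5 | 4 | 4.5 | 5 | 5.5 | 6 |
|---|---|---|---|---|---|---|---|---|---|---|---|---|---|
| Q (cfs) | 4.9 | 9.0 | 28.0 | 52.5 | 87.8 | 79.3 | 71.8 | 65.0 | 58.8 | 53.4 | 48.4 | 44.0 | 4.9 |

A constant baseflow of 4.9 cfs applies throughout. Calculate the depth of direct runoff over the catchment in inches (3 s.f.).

Direct runoff: 0.0, 4.1, 23.1, 47.6, 82.9, 74.4, 66.9, 60.1, 53.9, 48.5, 43.5, 39.1, 0.0 cfs; ΣQ_DR = 544.1 cfs.
V = ΣQ_DR · Δt = 544.1 × 1800 s = 9.794 × 10^5 ft³.
Over A = 0.53 mi², depth = V / A = 0.795 in.

d ≈ 0.795 in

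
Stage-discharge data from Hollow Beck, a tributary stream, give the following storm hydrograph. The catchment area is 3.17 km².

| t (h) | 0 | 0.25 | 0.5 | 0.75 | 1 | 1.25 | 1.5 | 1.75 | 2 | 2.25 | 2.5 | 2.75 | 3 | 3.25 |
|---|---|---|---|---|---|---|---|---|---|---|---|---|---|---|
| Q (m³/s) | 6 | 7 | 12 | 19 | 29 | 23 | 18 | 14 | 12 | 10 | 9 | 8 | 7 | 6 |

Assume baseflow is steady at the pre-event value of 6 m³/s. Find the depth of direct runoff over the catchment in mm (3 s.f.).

Direct runoff: 0.0, 1.0, 6.0, 13.0, 23.0, 17.0, 12.0, 8.0, 6.0, 4.0, 3.0, 2.0, 1.0, 0.0 m³/s; ΣQ_DR = 96.00 m³/s.
V = ΣQ_DR · Δt = 96.00 × 900 s = 86400 m³.
Over A = 3.17 km², depth = V / A = 27.3 mm.

d ≈ 27.3 mm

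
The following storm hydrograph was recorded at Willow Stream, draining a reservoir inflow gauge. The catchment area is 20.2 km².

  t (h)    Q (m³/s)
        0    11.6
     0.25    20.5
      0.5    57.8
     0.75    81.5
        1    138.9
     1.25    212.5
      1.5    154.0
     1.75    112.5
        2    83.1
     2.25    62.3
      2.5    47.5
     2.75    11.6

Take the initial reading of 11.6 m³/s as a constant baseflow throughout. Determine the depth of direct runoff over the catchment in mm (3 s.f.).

d ≈ 38.1 mm

Direct runoff: 0.0, 8.9, 46.2, 69.9, 127.3, 200.9, 142.4, 100.9, 71.5, 50.7, 35.9, 0.0 m³/s; ΣQ_DR = 854.6 m³/s.
V = ΣQ_DR · Δt = 854.6 × 900 s = 7.691 × 10^5 m³.
Over A = 20.2 km², depth = V / A = 38.1 mm.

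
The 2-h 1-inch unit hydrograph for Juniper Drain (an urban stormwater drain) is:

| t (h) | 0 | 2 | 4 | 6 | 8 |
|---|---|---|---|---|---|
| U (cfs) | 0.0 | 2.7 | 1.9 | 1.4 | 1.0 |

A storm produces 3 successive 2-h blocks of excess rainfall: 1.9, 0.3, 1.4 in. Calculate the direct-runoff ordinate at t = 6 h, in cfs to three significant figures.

Q ≈ 7.01 cfs

By discrete convolution, Q_j = Σ (P_i / 1 in) · U_{j−i}.
At t = 6 h (j=3): Q = (1.9/1)·1.4 + (0.3/1)·1.9 + (1.4/1)·2.7 = 7.01 cfs.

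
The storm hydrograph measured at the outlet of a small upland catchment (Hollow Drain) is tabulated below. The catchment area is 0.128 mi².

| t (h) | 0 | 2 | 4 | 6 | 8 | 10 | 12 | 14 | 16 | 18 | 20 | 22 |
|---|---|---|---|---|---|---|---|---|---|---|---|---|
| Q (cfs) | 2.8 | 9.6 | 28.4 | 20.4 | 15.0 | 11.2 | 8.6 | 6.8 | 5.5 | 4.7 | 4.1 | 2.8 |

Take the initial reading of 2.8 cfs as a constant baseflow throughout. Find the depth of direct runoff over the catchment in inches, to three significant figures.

Direct runoff: 0.0, 6.8, 25.6, 17.6, 12.2, 8.4, 5.8, 4.0, 2.7, 1.9, 1.3, 0.0 cfs; ΣQ_DR = 86.30 cfs.
V = ΣQ_DR · Δt = 86.30 × 7200 s = 6.214 × 10^5 ft³.
Over A = 0.128 mi², depth = V / A = 2.09 in.

d ≈ 2.09 in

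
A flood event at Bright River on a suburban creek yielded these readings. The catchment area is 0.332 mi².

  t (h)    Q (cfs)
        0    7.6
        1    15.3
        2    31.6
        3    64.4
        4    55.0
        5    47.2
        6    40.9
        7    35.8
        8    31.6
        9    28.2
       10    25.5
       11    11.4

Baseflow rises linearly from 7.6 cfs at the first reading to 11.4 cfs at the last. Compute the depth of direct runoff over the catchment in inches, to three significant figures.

d ≈ 1.31 in

Direct runoff: 0.00, 7.35, 23.31, 55.76, 46.02, 37.87, 31.23, 25.78, 21.24, 17.49, 14.45, 0.00 cfs; ΣQ_DR = 280.5 cfs.
V = ΣQ_DR · Δt = 280.5 × 3600 s = 1.010 × 10^6 ft³.
Over A = 0.332 mi², depth = V / A = 1.31 in.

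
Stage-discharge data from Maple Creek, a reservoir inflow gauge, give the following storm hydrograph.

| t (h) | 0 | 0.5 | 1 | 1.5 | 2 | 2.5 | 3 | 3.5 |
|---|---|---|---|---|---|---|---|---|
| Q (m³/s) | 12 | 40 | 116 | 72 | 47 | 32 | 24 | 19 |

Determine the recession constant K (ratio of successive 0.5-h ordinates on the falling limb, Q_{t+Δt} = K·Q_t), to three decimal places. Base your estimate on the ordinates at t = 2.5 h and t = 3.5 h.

K ≈ 0.771

Using the recession-limb readings at t = 2.5 h and t = 3.5 h: Q falls from 32 to 19 m³/s over 2 intervals.
K = (Q₂/Q₁)^(1/2) = (19/32)^(1/2) = 0.771.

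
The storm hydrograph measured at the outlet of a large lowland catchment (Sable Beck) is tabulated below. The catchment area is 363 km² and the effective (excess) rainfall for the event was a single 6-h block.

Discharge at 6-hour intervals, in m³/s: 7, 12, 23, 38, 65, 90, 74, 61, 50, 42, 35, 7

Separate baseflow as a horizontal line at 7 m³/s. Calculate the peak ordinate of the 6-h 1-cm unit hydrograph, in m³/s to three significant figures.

U_p ≈ 33.2 m³/s

Direct runoff: 0.0, 5.0, 16.0, 31.0, 58.0, 83.0, 67.0, 54.0, 43.0, 35.0, 28.0, 0.0 m³/s; ΣQ_DR = 420.0 m³/s, peak = 83.0 m³/s.
Runoff depth d = ΣQ_DR·Δt / A = 420.0 × 21600 / (363 km²) = 24.99 mm.
The 1-cm UH is the DRH scaled by (10 mm)/d, so U_p = 83.0 × 10/24.99 = 33.2 m³/s.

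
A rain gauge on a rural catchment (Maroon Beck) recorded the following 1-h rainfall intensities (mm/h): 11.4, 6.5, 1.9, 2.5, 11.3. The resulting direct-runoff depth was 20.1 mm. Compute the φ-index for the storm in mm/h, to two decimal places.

φ ≈ 3.03 mm/h

Only the 3 blocks with intensity above φ contribute runoff: 11.4, 6.5, 11.3 mm/h.
Σ(I−φ)·Δt = d  ⇒  (11.4+6.5+11.3 − 3φ)·1 = 20.1
φ = (29.20 − 20.1/1) / 3 = 3.03 mm/h.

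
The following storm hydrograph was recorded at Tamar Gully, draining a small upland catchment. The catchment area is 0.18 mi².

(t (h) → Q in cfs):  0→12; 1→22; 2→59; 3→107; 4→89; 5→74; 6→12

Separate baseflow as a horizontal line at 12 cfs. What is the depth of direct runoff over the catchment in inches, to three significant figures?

Direct runoff: 0.0, 10.0, 47.0, 95.0, 77.0, 62.0, 0.0 cfs; ΣQ_DR = 291.0 cfs.
V = ΣQ_DR · Δt = 291.0 × 3600 s = 1.048 × 10^6 ft³.
Over A = 0.18 mi², depth = V / A = 2.51 in.

d ≈ 2.51 in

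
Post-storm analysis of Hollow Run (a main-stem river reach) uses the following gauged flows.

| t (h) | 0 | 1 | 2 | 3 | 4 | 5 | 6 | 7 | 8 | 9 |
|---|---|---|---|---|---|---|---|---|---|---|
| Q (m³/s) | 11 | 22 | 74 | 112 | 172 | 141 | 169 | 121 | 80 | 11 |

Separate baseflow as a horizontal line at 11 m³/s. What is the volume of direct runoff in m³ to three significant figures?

Direct-runoff ordinates (Q − Q_b): 0.0, 11.0, 63.0, 101.0, 161.0, 130.0, 158.0, 110.0, 69.0, 0.0 m³/s.
ΣQ_DR = 803.0 m³/s.
With Δt = 1 h = 3600 s, V = ΣQ_DR · Δt = 803.0 × 3600 = 2.89 × 10^6 m³.

V ≈ 2.89 × 10^6 m³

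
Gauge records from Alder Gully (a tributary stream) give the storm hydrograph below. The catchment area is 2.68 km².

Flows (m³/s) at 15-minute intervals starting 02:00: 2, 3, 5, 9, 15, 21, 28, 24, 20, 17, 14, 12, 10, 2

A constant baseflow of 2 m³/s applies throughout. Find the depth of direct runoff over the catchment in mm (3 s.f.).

Direct runoff: 0.0, 1.0, 3.0, 7.0, 13.0, 19.0, 26.0, 22.0, 18.0, 15.0, 12.0, 10.0, 8.0, 0.0 m³/s; ΣQ_DR = 154.0 m³/s.
V = ΣQ_DR · Δt = 154.0 × 900 s = 1.386 × 10^5 m³.
Over A = 2.68 km², depth = V / A = 51.7 mm.

d ≈ 51.7 mm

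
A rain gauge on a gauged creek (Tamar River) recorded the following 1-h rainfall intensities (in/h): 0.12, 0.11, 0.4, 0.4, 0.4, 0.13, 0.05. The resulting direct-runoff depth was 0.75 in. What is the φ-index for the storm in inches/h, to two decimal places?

Only the 3 blocks with intensity above φ contribute runoff: 0.4, 0.4, 0.4 in/h.
Σ(I−φ)·Δt = d  ⇒  (0.4+0.4+0.4 − 3φ)·1 = 0.75
φ = (1.200 − 0.75/1) / 3 = 0.15 in/h.

φ ≈ 0.15 in/h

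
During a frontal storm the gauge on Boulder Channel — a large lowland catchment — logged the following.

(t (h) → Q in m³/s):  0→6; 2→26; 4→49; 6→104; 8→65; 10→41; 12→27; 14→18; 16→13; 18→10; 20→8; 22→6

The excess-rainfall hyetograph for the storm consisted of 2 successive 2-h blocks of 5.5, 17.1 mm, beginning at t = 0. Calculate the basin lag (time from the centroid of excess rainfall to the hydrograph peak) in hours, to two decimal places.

t_L ≈ 3.49 h

Centroid of excess rainfall: t_c = Σ P_i·t̄_i / ΣP_i = 2.5133 h (block centres at 1, 3 h).
Hydrograph peak occurs at t = 6 h, so basin lag t_L = 6 − 2.5133 = 3.49 h.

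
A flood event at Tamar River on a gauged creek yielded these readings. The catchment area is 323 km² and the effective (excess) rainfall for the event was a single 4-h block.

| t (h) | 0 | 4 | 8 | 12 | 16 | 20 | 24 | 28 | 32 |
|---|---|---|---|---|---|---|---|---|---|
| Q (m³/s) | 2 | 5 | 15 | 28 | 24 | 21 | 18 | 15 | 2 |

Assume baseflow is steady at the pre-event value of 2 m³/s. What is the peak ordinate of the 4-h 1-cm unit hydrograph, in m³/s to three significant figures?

Direct runoff: 0.0, 3.0, 13.0, 26.0, 22.0, 19.0, 16.0, 13.0, 0.0 m³/s; ΣQ_DR = 112.0 m³/s, peak = 26.0 m³/s.
Runoff depth d = ΣQ_DR·Δt / A = 112.0 × 14400 / (323 km²) = 4.993 mm.
The 1-cm UH is the DRH scaled by (10 mm)/d, so U_p = 26.0 × 10/4.993 = 52.1 m³/s.

U_p ≈ 52.1 m³/s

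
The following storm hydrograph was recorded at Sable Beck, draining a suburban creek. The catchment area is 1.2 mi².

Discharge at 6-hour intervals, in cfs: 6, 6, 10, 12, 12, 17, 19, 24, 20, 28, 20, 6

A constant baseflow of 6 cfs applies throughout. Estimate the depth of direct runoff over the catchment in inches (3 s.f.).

d ≈ 0.837 in

Direct runoff: 0.0, 0.0, 4.0, 6.0, 6.0, 11.0, 13.0, 18.0, 14.0, 22.0, 14.0, 0.0 cfs; ΣQ_DR = 108.0 cfs.
V = ΣQ_DR · Δt = 108.0 × 21600 s = 2.333 × 10^6 ft³.
Over A = 1.2 mi², depth = V / A = 0.837 in.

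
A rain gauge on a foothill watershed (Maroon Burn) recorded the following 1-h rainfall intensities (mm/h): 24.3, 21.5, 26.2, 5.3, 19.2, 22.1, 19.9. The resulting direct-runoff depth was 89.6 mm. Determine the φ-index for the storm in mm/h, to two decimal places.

φ ≈ 7.27 mm/h

Only the 6 blocks with intensity above φ contribute runoff: 24.3, 21.5, 26.2, 19.2, 22.1, 19.9 mm/h.
Σ(I−φ)·Δt = d  ⇒  (24.3+21.5+26.2+19.2+22.1+19.9 − 6φ)·1 = 89.6
φ = (133.2 − 89.6/1) / 6 = 7.27 mm/h.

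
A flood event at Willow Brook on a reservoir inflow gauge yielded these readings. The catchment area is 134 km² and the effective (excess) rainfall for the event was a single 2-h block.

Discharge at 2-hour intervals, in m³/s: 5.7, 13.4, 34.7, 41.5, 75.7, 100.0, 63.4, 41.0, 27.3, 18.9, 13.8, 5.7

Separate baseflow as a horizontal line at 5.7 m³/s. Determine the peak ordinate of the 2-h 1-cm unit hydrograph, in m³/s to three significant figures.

U_p ≈ 47.1 m³/s

Direct runoff: 0.0, 7.7, 29.0, 35.8, 70.0, 94.3, 57.7, 35.3, 21.6, 13.2, 8.1, 0.0 m³/s; ΣQ_DR = 372.7 m³/s, peak = 94.3 m³/s.
Runoff depth d = ΣQ_DR·Δt / A = 372.7 × 7200 / (134 km²) = 20.03 mm.
The 1-cm UH is the DRH scaled by (10 mm)/d, so U_p = 94.3 × 10/20.03 = 47.1 m³/s.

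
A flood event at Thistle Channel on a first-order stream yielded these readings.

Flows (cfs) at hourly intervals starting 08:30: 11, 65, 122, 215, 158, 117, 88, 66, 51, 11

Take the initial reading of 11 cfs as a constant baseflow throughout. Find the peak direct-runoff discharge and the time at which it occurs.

Q_p = 204.0 cfs at t = 11:30

Subtracting baseflow gives direct-runoff ordinates: 0.0, 54.0, 111.0, 204.0, 147.0, 106.0, 77.0, 55.0, 40.0, 0.0 cfs.
The maximum is 204.0 cfs, occurring at the reading for t = 11:30.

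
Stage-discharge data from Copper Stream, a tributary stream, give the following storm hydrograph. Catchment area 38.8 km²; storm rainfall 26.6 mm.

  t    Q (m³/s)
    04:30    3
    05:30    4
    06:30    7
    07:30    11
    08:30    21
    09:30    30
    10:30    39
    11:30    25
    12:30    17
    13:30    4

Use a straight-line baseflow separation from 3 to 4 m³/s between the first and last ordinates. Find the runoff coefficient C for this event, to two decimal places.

C ≈ 0.44

ΣQ_DR = 126.0 m³/s; V = ΣQ_DR·Δt = 4.536 × 10^5 m³.
Runoff depth d = V / A = 11.69 mm.
C = d / P = 11.69 / 26.6 = 0.44.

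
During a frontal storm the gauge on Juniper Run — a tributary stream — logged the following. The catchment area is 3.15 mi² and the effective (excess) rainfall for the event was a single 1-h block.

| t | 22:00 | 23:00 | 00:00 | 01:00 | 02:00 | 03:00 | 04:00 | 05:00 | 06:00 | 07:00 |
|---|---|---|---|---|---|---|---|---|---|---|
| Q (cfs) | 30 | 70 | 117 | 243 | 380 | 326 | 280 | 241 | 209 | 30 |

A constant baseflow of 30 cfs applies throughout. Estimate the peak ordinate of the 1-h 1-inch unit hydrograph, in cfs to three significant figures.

Direct runoff: 0.0, 40.0, 87.0, 213.0, 350.0, 296.0, 250.0, 211.0, 179.0, 0.0 cfs; ΣQ_DR = 1626 cfs, peak = 350.0 cfs.
Runoff depth d = ΣQ_DR·Δt / A = 1626 × 3600 / (3.15 mi²) = 0.7999 in.
The 1-inch UH is the DRH scaled by (1 in)/d, so U_p = 350.0 × 1/0.7999 = 438 cfs.

U_p ≈ 438 cfs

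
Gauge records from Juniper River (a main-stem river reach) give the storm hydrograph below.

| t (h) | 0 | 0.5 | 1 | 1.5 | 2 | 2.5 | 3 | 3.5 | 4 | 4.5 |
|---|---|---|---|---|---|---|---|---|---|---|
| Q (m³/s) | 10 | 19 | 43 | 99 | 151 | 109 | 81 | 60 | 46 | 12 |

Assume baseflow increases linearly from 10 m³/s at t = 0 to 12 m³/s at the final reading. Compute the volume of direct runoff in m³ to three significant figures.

V ≈ 9.36 × 10^5 m³

Direct-runoff ordinates (Q − Q_b): 0.00, 8.78, 32.56, 88.33, 140.11, 97.89, 69.67, 48.44, 34.22, 0.00 m³/s.
ΣQ_DR = 520.0 m³/s.
With Δt = 0.5 h = 1800 s, V = ΣQ_DR · Δt = 520.0 × 1800 = 9.36 × 10^5 m³.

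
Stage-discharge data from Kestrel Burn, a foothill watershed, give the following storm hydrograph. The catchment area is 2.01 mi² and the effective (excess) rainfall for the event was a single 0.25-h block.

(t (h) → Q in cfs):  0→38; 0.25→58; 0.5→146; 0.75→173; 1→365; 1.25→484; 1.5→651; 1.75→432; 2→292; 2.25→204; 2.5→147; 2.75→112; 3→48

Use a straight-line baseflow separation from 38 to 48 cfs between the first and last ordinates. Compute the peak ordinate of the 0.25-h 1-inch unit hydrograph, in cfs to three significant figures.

Direct runoff: 0.00, 19.17, 106.33, 132.50, 323.67, 441.83, 608.00, 388.17, 247.33, 158.50, 100.67, 64.83, 0.00 cfs; ΣQ_DR = 2591 cfs, peak = 608.00 cfs.
Runoff depth d = ΣQ_DR·Δt / A = 2591 × 900 / (2.01 mi²) = 0.4994 in.
The 1-inch UH is the DRH scaled by (1 in)/d, so U_p = 608.00 × 1/0.4994 = 1220 cfs.

U_p ≈ 1220 cfs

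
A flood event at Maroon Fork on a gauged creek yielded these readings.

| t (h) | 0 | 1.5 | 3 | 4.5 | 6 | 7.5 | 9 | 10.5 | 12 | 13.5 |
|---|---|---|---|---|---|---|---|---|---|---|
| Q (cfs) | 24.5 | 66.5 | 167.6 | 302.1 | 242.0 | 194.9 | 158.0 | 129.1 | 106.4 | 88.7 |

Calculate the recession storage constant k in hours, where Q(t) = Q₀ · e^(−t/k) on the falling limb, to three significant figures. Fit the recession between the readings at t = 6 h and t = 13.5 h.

On the falling limb, Q drops from 242.0 to 88.7 cfs between t = 6 h and t = 13.5 h (Δt = 7.5 h).
k = −Δt / ln(Q₂/Q₁) = −7.5 / ln(88.7/242.0) = 7.47 h.

k ≈ 7.47 h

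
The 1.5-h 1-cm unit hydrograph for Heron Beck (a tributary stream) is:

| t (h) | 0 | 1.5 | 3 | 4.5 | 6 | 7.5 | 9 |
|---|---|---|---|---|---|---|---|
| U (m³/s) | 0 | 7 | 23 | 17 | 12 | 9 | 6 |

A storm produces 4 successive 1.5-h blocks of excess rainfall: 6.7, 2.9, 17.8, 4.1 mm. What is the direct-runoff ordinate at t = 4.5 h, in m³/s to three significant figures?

Q ≈ 30.5 m³/s

By discrete convolution, Q_j = Σ (P_i / 10 mm) · U_{j−i}.
At t = 4.5 h (j=3): Q = (6.7/10)·17 + (2.9/10)·23 + (17.8/10)·7 + (4.1/10)·0 = 30.5 m³/s.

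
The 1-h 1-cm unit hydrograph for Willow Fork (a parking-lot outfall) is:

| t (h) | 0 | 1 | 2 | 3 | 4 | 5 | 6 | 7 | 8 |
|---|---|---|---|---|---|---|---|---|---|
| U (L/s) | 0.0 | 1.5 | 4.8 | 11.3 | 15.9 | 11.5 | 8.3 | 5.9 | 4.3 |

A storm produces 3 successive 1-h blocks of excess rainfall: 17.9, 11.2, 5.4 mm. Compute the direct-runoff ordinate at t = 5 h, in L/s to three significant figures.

By discrete convolution, Q_j = Σ (P_i / 10 mm) · U_{j−i}.
At t = 5 h (j=5): Q = (17.9/10)·11.5 + (11.2/10)·15.9 + (5.4/10)·11.3 = 44.5 L/s.

Q ≈ 44.5 L/s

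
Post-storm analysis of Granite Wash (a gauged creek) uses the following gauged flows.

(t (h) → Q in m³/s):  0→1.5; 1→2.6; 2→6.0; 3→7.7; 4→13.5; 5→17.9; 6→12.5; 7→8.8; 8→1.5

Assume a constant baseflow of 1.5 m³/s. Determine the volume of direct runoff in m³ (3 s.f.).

Direct-runoff ordinates (Q − Q_b): 0.0, 1.1, 4.5, 6.2, 12.0, 16.4, 11.0, 7.3, 0.0 m³/s.
ΣQ_DR = 58.50 m³/s.
With Δt = 1 h = 3600 s, V = ΣQ_DR · Δt = 58.50 × 3600 = 2.11 × 10^5 m³.

V ≈ 2.11 × 10^5 m³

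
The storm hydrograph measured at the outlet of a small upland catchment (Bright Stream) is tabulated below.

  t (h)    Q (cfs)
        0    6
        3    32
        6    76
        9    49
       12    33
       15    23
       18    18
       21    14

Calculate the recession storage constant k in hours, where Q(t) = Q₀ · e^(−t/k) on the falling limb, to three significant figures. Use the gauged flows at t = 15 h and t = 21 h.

k ≈ 12.1 h

On the falling limb, Q drops from 23 to 14 cfs between t = 15 h and t = 21 h (Δt = 6 h).
k = −Δt / ln(Q₂/Q₁) = −6 / ln(14/23) = 12.1 h.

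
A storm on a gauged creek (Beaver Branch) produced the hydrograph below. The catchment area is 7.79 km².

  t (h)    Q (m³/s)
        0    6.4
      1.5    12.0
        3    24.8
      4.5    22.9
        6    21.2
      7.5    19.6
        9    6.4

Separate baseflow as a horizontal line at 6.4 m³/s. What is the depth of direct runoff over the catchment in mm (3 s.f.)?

d ≈ 47.5 mm

Direct runoff: 0.0, 5.6, 18.4, 16.5, 14.8, 13.2, 0.0 m³/s; ΣQ_DR = 68.50 m³/s.
V = ΣQ_DR · Δt = 68.50 × 5400 s = 3.699 × 10^5 m³.
Over A = 7.79 km², depth = V / A = 47.5 mm.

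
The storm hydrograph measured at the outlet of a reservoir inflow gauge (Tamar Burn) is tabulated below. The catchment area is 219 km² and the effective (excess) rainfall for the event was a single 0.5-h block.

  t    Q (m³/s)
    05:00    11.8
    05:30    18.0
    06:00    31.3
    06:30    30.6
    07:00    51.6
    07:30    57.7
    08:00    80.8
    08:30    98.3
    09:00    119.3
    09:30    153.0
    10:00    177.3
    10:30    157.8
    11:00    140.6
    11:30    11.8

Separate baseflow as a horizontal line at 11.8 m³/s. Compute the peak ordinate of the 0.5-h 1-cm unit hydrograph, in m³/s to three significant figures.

U_p ≈ 207 m³/s

Direct runoff: 0.0, 6.2, 19.5, 18.8, 39.8, 45.9, 69.0, 86.5, 107.5, 141.2, 165.5, 146.0, 128.8, 0.0 m³/s; ΣQ_DR = 974.7 m³/s, peak = 165.5 m³/s.
Runoff depth d = ΣQ_DR·Δt / A = 974.7 × 1800 / (219 km²) = 8.011 mm.
The 1-cm UH is the DRH scaled by (10 mm)/d, so U_p = 165.5 × 10/8.011 = 207 m³/s.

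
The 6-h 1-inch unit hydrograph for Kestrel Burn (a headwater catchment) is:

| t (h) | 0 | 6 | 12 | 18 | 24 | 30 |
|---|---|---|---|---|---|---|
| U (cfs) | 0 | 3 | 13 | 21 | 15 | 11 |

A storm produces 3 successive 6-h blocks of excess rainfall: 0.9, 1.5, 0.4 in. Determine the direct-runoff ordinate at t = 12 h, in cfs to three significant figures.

Q ≈ 16.2 cfs

By discrete convolution, Q_j = Σ (P_i / 1 in) · U_{j−i}.
At t = 12 h (j=2): Q = (0.9/1)·13 + (1.5/1)·3 + (0.4/1)·0 = 16.2 cfs.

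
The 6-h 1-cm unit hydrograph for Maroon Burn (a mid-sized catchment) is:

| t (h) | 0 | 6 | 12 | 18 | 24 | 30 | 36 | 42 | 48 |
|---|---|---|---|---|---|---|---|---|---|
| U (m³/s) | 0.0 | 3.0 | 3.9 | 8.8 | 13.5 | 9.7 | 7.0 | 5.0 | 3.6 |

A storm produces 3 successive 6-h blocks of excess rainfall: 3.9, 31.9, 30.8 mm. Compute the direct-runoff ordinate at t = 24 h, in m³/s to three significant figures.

Q ≈ 45.3 m³/s

By discrete convolution, Q_j = Σ (P_i / 10 mm) · U_{j−i}.
At t = 24 h (j=4): Q = (3.9/10)·13.5 + (31.9/10)·8.8 + (30.8/10)·3.9 = 45.3 m³/s.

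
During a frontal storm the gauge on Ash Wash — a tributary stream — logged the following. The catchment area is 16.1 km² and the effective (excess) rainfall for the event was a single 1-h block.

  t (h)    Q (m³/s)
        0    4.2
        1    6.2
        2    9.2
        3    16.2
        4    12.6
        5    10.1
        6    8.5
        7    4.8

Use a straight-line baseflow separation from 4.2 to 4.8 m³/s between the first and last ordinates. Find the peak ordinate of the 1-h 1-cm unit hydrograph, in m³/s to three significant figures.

Direct runoff: 0.00, 1.91, 4.83, 11.74, 8.06, 5.47, 3.79, 0.00 m³/s; ΣQ_DR = 35.80 m³/s, peak = 11.74 m³/s.
Runoff depth d = ΣQ_DR·Δt / A = 35.80 × 3600 / (16.1 km²) = 8.005 mm.
The 1-cm UH is the DRH scaled by (10 mm)/d, so U_p = 11.74 × 10/8.005 = 14.7 m³/s.

U_p ≈ 14.7 m³/s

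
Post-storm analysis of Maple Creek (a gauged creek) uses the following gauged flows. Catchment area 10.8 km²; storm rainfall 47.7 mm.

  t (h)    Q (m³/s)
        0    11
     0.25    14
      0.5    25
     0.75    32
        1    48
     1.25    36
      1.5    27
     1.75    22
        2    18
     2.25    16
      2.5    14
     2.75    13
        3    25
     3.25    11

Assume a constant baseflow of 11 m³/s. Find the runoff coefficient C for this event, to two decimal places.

ΣQ_DR = 158.0 m³/s; V = ΣQ_DR·Δt = 1.422 × 10^5 m³.
Runoff depth d = V / A = 13.17 mm.
C = d / P = 13.17 / 47.7 = 0.28.

C ≈ 0.28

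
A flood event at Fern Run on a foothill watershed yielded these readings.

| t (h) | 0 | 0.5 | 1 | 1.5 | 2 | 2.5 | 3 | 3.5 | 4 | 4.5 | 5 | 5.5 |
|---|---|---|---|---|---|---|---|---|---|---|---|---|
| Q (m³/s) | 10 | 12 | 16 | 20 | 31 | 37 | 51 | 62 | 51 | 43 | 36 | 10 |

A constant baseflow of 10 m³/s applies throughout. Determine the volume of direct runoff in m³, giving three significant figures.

V ≈ 4.66 × 10^5 m³

Direct-runoff ordinates (Q − Q_b): 0.0, 2.0, 6.0, 10.0, 21.0, 27.0, 41.0, 52.0, 41.0, 33.0, 26.0, 0.0 m³/s.
ΣQ_DR = 259.0 m³/s.
With Δt = 0.5 h = 1800 s, V = ΣQ_DR · Δt = 259.0 × 1800 = 4.66 × 10^5 m³.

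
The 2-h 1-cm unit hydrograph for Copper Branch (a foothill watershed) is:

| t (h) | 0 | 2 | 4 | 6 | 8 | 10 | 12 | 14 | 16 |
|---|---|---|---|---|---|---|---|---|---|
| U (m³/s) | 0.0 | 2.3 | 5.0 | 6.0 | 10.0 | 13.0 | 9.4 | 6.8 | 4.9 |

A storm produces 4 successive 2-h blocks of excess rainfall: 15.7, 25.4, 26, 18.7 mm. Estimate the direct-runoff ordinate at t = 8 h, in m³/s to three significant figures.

By discrete convolution, Q_j = Σ (P_i / 10 mm) · U_{j−i}.
At t = 8 h (j=4): Q = (15.7/10)·10.0 + (25.4/10)·6.0 + (26/10)·5.0 + (18.7/10)·2.3 = 48.2 m³/s.

Q ≈ 48.2 m³/s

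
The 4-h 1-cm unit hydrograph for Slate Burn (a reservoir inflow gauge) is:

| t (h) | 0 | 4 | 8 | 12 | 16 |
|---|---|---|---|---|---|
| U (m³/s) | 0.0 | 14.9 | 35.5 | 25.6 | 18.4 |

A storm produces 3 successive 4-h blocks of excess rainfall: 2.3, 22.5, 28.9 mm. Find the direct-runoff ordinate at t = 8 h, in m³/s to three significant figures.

By discrete convolution, Q_j = Σ (P_i / 10 mm) · U_{j−i}.
At t = 8 h (j=2): Q = (2.3/10)·35.5 + (22.5/10)·14.9 + (28.9/10)·0.0 = 41.7 m³/s.

Q ≈ 41.7 m³/s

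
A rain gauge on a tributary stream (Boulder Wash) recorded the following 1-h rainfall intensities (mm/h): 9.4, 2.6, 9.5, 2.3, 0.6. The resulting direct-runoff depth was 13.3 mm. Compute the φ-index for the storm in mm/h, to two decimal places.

Only the 2 blocks with intensity above φ contribute runoff: 9.4, 9.5 mm/h.
Σ(I−φ)·Δt = d  ⇒  (9.4+9.5 − 2φ)·1 = 13.3
φ = (18.90 − 13.3/1) / 2 = 2.80 mm/h.

φ ≈ 2.80 mm/h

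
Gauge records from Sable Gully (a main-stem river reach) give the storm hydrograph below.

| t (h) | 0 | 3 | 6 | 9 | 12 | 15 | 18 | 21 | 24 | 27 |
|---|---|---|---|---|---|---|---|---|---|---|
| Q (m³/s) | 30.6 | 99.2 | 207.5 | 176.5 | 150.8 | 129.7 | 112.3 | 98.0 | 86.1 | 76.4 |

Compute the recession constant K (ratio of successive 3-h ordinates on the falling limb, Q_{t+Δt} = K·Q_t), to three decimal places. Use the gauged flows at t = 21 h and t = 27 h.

K ≈ 0.883

Using the recession-limb readings at t = 21 h and t = 27 h: Q falls from 98.0 to 76.4 m³/s over 2 intervals.
K = (Q₂/Q₁)^(1/2) = (76.4/98.0)^(1/2) = 0.883.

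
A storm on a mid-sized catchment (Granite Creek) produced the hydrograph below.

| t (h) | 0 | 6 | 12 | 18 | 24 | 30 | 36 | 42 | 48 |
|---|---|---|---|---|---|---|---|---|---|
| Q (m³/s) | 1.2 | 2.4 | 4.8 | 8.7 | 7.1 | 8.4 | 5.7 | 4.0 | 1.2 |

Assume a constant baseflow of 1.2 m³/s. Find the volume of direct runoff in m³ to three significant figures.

V ≈ 7.06 × 10^5 m³

Direct-runoff ordinates (Q − Q_b): 0.0, 1.2, 3.6, 7.5, 5.9, 7.2, 4.5, 2.8, 0.0 m³/s.
ΣQ_DR = 32.70 m³/s.
With Δt = 6 h = 21600 s, V = ΣQ_DR · Δt = 32.70 × 21600 = 7.06 × 10^5 m³.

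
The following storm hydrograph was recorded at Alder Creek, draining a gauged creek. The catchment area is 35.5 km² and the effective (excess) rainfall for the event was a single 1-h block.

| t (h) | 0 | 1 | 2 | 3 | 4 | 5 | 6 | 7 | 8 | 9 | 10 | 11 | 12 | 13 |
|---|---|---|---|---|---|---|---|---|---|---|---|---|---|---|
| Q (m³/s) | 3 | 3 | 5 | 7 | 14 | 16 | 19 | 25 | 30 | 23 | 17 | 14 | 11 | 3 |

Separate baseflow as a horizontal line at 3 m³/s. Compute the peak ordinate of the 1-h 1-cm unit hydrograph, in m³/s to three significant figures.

U_p ≈ 18.0 m³/s

Direct runoff: 0.0, 0.0, 2.0, 4.0, 11.0, 13.0, 16.0, 22.0, 27.0, 20.0, 14.0, 11.0, 8.0, 0.0 m³/s; ΣQ_DR = 148.0 m³/s, peak = 27.0 m³/s.
Runoff depth d = ΣQ_DR·Δt / A = 148.0 × 3600 / (35.5 km²) = 15.01 mm.
The 1-cm UH is the DRH scaled by (10 mm)/d, so U_p = 27.0 × 10/15.01 = 18.0 m³/s.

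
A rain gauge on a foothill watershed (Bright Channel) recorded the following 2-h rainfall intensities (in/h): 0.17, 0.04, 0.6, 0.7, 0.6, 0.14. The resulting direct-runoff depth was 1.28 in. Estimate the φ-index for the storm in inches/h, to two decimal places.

Only the 3 blocks with intensity above φ contribute runoff: 0.6, 0.7, 0.6 in/h.
Σ(I−φ)·Δt = d  ⇒  (0.6+0.7+0.6 − 3φ)·2 = 1.28
φ = (1.900 − 1.28/2) / 3 = 0.42 in/h.

φ ≈ 0.42 in/h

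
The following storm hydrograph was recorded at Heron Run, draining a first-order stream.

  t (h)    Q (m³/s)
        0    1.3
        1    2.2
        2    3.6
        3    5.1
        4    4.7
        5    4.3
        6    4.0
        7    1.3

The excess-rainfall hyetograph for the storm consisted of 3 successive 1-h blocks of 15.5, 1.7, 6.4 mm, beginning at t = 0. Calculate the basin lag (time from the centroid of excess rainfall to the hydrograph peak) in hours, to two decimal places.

t_L ≈ 1.89 h

Centroid of excess rainfall: t_c = Σ P_i·t̄_i / ΣP_i = 1.1144 h (block centres at 0.5, 1.5, 2.5 h).
Hydrograph peak occurs at t = 3 h, so basin lag t_L = 3 − 1.1144 = 1.89 h.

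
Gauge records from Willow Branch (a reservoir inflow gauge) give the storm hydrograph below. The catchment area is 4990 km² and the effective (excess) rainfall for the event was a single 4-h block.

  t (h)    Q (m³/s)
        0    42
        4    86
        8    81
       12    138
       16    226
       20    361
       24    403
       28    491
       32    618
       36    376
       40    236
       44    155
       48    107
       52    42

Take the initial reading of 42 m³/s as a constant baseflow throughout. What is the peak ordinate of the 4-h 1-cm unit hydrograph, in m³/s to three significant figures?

U_p ≈ 720 m³/s

Direct runoff: 0.0, 44.0, 39.0, 96.0, 184.0, 319.0, 361.0, 449.0, 576.0, 334.0, 194.0, 113.0, 65.0, 0.0 m³/s; ΣQ_DR = 2774 m³/s, peak = 576.0 m³/s.
Runoff depth d = ΣQ_DR·Δt / A = 2774 × 14400 / (4990 km²) = 8.005 mm.
The 1-cm UH is the DRH scaled by (10 mm)/d, so U_p = 576.0 × 10/8.005 = 720 m³/s.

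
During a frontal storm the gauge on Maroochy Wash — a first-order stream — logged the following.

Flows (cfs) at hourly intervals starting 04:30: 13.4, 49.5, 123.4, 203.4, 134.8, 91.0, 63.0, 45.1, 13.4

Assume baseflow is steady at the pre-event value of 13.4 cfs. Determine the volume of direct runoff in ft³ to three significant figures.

V ≈ 2.22 × 10^6 ft³

Direct-runoff ordinates (Q − Q_b): 0.0, 36.1, 110.0, 190.0, 121.4, 77.6, 49.6, 31.7, 0.0 cfs.
ΣQ_DR = 616.4 cfs.
With Δt = 1 h = 3600 s, V = ΣQ_DR · Δt = 616.4 × 3600 = 2.22 × 10^6 ft³.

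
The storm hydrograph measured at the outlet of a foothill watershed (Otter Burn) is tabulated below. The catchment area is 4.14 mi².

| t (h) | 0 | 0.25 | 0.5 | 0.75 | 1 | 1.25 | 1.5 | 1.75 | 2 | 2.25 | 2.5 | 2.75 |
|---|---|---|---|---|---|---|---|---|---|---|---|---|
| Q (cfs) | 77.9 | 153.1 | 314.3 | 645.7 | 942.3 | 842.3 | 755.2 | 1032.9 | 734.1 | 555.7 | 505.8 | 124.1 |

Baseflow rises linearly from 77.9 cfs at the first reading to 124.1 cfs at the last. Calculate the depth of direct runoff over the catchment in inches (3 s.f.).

Direct runoff: 0.00, 71.00, 228.00, 555.20, 847.60, 743.40, 652.10, 925.60, 622.60, 440.00, 385.90, 0.00 cfs; ΣQ_DR = 5471 cfs.
V = ΣQ_DR · Δt = 5471 × 900 s = 4.924 × 10^6 ft³.
Over A = 4.14 mi², depth = V / A = 0.512 in.

d ≈ 0.512 in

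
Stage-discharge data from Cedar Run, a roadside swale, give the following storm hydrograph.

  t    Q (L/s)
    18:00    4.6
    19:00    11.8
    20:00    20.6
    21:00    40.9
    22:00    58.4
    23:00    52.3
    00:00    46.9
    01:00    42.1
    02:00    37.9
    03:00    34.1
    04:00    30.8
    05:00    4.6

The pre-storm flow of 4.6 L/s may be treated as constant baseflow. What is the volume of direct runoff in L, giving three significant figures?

V ≈ 1.19 × 10^6 L

Direct-runoff ordinates (Q − Q_b): 0.0, 7.2, 16.0, 36.3, 53.8, 47.7, 42.3, 37.5, 33.3, 29.5, 26.2, 0.0 L/s.
ΣQ_DR = 329.8 L/s.
With Δt = 1 h = 3600 s, V = ΣQ_DR · Δt = 329.8 × 3600 = 1.19 × 10^6 L.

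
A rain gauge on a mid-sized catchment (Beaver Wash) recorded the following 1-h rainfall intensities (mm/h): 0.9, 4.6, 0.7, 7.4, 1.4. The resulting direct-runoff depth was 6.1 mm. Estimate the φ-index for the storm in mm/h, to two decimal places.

Only the 2 blocks with intensity above φ contribute runoff: 4.6, 7.4 mm/h.
Σ(I−φ)·Δt = d  ⇒  (4.6+7.4 − 2φ)·1 = 6.1
φ = (12.00 − 6.1/1) / 2 = 2.95 mm/h.

φ ≈ 2.95 mm/h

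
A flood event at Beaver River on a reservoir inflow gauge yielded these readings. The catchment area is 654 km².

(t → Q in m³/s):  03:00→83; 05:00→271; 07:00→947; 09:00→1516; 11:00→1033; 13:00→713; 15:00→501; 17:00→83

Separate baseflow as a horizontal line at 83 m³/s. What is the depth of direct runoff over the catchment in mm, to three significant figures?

Direct runoff: 0.0, 188.0, 864.0, 1433.0, 950.0, 630.0, 418.0, 0.0 m³/s; ΣQ_DR = 4483 m³/s.
V = ΣQ_DR · Δt = 4483 × 7200 s = 3.228 × 10^7 m³.
Over A = 654 km², depth = V / A = 49.4 mm.

d ≈ 49.4 mm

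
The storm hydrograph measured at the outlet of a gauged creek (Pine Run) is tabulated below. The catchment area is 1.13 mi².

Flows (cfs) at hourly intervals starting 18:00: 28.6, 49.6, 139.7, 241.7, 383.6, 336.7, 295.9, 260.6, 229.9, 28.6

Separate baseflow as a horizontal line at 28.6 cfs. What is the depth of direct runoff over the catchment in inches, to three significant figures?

Direct runoff: 0.0, 21.0, 111.1, 213.1, 355.0, 308.1, 267.3, 232.0, 201.3, 0.0 cfs; ΣQ_DR = 1709 cfs.
V = ΣQ_DR · Δt = 1709 × 3600 s = 6.152 × 10^6 ft³.
Over A = 1.13 mi², depth = V / A = 2.34 in.

d ≈ 2.34 in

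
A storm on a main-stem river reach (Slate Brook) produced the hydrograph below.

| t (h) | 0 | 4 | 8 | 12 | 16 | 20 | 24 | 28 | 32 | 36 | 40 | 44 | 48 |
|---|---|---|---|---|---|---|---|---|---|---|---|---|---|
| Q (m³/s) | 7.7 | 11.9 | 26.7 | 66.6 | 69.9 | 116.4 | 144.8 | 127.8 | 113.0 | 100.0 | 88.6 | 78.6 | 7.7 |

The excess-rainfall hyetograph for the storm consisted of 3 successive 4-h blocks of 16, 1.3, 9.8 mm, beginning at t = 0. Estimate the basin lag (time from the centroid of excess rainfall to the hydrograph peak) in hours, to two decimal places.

t_L ≈ 18.92 h

Centroid of excess rainfall: t_c = Σ P_i·t̄_i / ΣP_i = 5.0849 h (block centres at 2, 6, 10 h).
Hydrograph peak occurs at t = 24 h, so basin lag t_L = 24 − 5.0849 = 18.92 h.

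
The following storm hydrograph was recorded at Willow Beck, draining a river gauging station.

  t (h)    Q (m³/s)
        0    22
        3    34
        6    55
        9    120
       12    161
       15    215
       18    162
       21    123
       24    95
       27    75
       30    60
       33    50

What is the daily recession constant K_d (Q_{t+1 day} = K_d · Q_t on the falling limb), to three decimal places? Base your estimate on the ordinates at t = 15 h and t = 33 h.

Between t = 15 h and t = 33 h the flow falls from 215 to 50 m³/s over 6×3 h = 18 h.
Per-interval ratio K = (50/215)^(1/6) = 0.7842; K_d = K^(24/3) = 0.143.

K_d ≈ 0.143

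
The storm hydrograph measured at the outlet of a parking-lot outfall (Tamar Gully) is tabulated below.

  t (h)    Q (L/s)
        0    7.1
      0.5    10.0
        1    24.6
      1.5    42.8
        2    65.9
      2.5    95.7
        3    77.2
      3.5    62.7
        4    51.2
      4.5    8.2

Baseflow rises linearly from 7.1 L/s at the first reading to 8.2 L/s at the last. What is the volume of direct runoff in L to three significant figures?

Direct-runoff ordinates (Q − Q_b): 0.00, 2.78, 17.26, 35.33, 58.31, 87.99, 69.37, 54.74, 43.12, 0.00 L/s.
ΣQ_DR = 368.9 L/s.
With Δt = 0.5 h = 1800 s, V = ΣQ_DR · Δt = 368.9 × 1800 = 6.64 × 10^5 L.

V ≈ 6.64 × 10^5 L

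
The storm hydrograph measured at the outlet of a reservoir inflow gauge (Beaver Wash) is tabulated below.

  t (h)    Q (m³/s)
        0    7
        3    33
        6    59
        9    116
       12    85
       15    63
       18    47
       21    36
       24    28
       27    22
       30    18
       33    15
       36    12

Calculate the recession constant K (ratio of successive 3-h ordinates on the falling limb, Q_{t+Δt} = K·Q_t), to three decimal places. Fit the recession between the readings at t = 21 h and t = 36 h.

Using the recession-limb readings at t = 21 h and t = 36 h: Q falls from 36 to 12 m³/s over 5 intervals.
K = (Q₂/Q₁)^(1/5) = (12/36)^(1/5) = 0.803.

K ≈ 0.803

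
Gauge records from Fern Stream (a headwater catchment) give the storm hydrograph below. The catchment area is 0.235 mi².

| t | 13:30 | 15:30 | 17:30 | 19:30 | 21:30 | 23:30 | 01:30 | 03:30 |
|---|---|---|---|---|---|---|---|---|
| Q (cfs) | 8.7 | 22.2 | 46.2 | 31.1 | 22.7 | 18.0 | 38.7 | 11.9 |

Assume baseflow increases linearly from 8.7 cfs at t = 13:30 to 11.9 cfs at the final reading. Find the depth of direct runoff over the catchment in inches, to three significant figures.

Direct runoff: 0.00, 13.04, 36.59, 21.03, 12.17, 7.01, 27.26, 0.00 cfs; ΣQ_DR = 117.1 cfs.
V = ΣQ_DR · Δt = 117.1 × 7200 s = 8.431 × 10^5 ft³.
Over A = 0.235 mi², depth = V / A = 1.54 in.

d ≈ 1.54 in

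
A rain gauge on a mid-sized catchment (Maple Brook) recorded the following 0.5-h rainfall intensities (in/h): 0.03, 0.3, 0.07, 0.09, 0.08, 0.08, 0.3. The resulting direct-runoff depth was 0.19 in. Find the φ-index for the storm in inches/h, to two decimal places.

Only the 2 blocks with intensity above φ contribute runoff: 0.3, 0.3 in/h.
Σ(I−φ)·Δt = d  ⇒  (0.3+0.3 − 2φ)·0.5 = 0.19
φ = (0.6000 − 0.19/0.5) / 2 = 0.11 in/h.

φ ≈ 0.11 in/h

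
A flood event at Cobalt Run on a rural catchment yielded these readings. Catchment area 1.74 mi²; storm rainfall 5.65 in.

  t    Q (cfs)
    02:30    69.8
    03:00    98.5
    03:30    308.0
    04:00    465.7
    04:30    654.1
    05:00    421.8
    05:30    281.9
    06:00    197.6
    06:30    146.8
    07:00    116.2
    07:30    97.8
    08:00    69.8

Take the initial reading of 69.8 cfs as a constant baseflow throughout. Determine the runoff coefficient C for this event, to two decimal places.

ΣQ_DR = 2090 cfs; V = ΣQ_DR·Δt = 3.763 × 10^6 ft³.
Runoff depth d = V / A = 0.9308 in.
C = d / P = 0.9308 / 5.65 = 0.16.

C ≈ 0.16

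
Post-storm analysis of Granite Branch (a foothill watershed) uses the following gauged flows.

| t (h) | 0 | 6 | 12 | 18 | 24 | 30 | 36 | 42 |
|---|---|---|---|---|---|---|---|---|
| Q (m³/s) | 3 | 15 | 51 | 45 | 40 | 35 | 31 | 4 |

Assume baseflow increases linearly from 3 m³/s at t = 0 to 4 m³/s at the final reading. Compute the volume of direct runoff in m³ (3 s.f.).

Direct-runoff ordinates (Q − Q_b): 0.00, 11.86, 47.71, 41.57, 36.43, 31.29, 27.14, 0.00 m³/s.
ΣQ_DR = 196.0 m³/s.
With Δt = 6 h = 21600 s, V = ΣQ_DR · Δt = 196.0 × 21600 = 4.23 × 10^6 m³.

V ≈ 4.23 × 10^6 m³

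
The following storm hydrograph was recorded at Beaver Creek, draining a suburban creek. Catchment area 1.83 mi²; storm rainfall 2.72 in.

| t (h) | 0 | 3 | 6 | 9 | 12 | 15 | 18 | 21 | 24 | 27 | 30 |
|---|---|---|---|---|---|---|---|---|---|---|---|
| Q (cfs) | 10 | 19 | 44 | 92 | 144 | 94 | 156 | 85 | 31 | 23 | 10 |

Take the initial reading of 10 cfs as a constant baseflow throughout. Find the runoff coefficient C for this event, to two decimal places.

ΣQ_DR = 598.0 cfs; V = ΣQ_DR·Δt = 6.458 × 10^6 ft³.
Runoff depth d = V / A = 1.519 in.
C = d / P = 1.519 / 2.72 = 0.56.

C ≈ 0.56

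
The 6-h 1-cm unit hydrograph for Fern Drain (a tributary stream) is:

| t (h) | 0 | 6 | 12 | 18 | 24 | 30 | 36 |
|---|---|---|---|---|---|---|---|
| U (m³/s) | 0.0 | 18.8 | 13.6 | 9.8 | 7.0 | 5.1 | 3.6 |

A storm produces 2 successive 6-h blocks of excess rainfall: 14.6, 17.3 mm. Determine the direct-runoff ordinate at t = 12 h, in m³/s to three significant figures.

By discrete convolution, Q_j = Σ (P_i / 10 mm) · U_{j−i}.
At t = 12 h (j=2): Q = (14.6/10)·13.6 + (17.3/10)·18.8 = 52.4 m³/s.

Q ≈ 52.4 m³/s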